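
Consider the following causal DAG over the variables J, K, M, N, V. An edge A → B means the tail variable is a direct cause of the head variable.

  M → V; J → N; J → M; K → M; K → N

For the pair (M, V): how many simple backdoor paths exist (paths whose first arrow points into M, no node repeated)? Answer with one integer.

A backdoor path from M to V is any simple undirected path whose first edge points into M (i.e. leaves M via a parent).
Parents of M: {J, K}.
No simple path from any parent of M reaches V without revisiting M, so there are no backdoor paths.

0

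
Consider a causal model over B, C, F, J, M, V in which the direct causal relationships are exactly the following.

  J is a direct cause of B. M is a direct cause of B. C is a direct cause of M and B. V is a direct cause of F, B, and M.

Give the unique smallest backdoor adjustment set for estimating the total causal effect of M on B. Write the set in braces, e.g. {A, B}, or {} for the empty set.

Variables eligible for adjustment (non-descendants of M, excluding M and B): {C, F, J, V}.
Backdoor paths from M to B:
  P1: M <- C -> B
  P2: M <- V -> B
The empty set is not sufficient: P1 (M <- C -> B) has no collider blocking it and no conditioned non-collider, so it is open.
Try {C, V}:
  P1: blocked at fork node C ∈ conditioning set.
  P2: blocked at fork node V ∈ conditioning set.
{C, V} contains no descendant of M and blocks every backdoor path.
Every element of {C, V} is needed (dropping C leaves P1 open; dropping V leaves P2 open), so no proper subset is valid.
Among all size-2 subsets of the eligible variables, only {C, V} blocks every backdoor path, so it is the unique smallest valid adjustment set.

{C, V}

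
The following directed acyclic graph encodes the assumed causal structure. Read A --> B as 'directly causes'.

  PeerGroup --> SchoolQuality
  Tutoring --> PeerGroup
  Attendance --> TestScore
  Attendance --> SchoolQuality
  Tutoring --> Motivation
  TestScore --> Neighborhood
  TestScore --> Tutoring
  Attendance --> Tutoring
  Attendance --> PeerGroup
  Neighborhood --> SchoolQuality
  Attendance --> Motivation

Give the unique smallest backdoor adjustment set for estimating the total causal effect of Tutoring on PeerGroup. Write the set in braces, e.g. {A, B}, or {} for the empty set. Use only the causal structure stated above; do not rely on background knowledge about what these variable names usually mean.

{Attendance}

Variables eligible for adjustment (non-descendants of Tutoring, excluding Tutoring and PeerGroup): {Attendance, Neighborhood, TestScore}.
Backdoor paths from Tutoring to PeerGroup:
  P1: Tutoring <- Attendance -> TestScore -> Neighborhood -> SchoolQuality <- PeerGroup
  P2: Tutoring <- Attendance -> PeerGroup
  P3: Tutoring <- Attendance -> SchoolQuality <- PeerGroup
  P4: Tutoring <- TestScore <- Attendance -> PeerGroup
  P5: Tutoring <- TestScore <- Attendance -> SchoolQuality <- PeerGroup
  P6: Tutoring <- TestScore -> Neighborhood -> SchoolQuality <- Attendance -> PeerGroup
  P7: Tutoring <- TestScore -> Neighborhood -> SchoolQuality <- PeerGroup
The empty set is not sufficient: P2 (Tutoring <- Attendance -> PeerGroup) has no collider blocking it and no conditioned non-collider, so it is open.
Try {Attendance}:
  P1: blocked at fork node Attendance ∈ conditioning set.
  P2: blocked at fork node Attendance ∈ conditioning set.
  P3: blocked at fork node Attendance ∈ conditioning set.
  P4: blocked at fork node Attendance ∈ conditioning set.
  P5: blocked at fork node Attendance ∈ conditioning set.
  P6: blocked at collider SchoolQuality (neither it nor any descendant is in the conditioning set).
  P7: blocked at collider SchoolQuality (neither it nor any descendant is in the conditioning set).
{Attendance} contains no descendant of Tutoring and blocks every backdoor path.
No other singleton works — e.g. {TestScore} leaves P2 open — so {Attendance} is the unique smallest valid adjustment set.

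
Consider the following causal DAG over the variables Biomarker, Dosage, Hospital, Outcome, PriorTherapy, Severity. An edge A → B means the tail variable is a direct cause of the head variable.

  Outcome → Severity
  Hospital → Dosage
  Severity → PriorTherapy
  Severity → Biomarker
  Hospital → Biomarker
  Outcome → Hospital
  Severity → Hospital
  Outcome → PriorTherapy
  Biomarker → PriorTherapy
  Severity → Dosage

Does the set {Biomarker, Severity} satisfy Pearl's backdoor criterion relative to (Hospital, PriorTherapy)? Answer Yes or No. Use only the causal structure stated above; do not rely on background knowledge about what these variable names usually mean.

No

Backdoor paths from Hospital to PriorTherapy (paths whose first edge points into Hospital):
  P1: Hospital <- Outcome -> Severity -> Biomarker -> PriorTherapy
  P2: Hospital <- Outcome -> Severity -> PriorTherapy
  P3: Hospital <- Outcome -> PriorTherapy
  P4: Hospital <- Severity <- Outcome -> PriorTherapy
  P5: Hospital <- Severity -> Biomarker -> PriorTherapy
  P6: Hospital <- Severity -> PriorTherapy
Condition 1 (no descendant of Hospital in the set): FAILS — Biomarker is a descendant of Hospital.
Condition 2 (every backdoor path blocked by {Biomarker, Severity}):
  P1: blocked at chain node Severity ∈ conditioning set.
  P2: blocked at chain node Severity ∈ conditioning set.
  P3: open — no interior node is in the conditioning set.
  P4: blocked at chain node Severity ∈ conditioning set.
  P5: blocked at fork node Severity ∈ conditioning set.
  P6: blocked at fork node Severity ∈ conditioning set.
{Biomarker, Severity} does not satisfy the backdoor criterion.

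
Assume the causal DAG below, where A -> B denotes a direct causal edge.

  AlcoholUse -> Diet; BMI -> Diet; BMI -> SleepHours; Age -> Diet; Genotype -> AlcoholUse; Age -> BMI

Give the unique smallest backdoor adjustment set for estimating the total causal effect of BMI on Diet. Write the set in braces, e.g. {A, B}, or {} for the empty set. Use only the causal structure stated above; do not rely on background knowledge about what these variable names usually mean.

{Age}

Variables eligible for adjustment (non-descendants of BMI, excluding BMI and Diet): {Age, AlcoholUse, Genotype}.
Backdoor paths from BMI to Diet:
  P1: BMI <- Age -> Diet
The empty set is not sufficient: P1 (BMI <- Age -> Diet) has no collider blocking it and no conditioned non-collider, so it is open.
Try {Age}:
  P1: blocked at fork node Age ∈ conditioning set.
{Age} contains no descendant of BMI and blocks every backdoor path.
No other singleton works — e.g. {Genotype} leaves P1 open — so {Age} is the unique smallest valid adjustment set.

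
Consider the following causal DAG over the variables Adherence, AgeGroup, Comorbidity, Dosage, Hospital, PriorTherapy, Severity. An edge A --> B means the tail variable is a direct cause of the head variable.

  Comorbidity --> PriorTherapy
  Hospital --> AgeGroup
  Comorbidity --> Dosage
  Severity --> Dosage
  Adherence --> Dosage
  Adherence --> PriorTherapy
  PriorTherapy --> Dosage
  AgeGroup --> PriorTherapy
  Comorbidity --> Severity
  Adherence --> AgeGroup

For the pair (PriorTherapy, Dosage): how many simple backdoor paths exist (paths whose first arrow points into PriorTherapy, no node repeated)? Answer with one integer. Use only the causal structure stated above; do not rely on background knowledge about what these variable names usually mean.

A backdoor path from PriorTherapy to Dosage is any simple undirected path whose first edge points into PriorTherapy (i.e. leaves PriorTherapy via a parent).
Parents of PriorTherapy: {Adherence, AgeGroup, Comorbidity}.
Enumerating:
  P1: PriorTherapy <- Adherence -> Dosage
  P2: PriorTherapy <- Comorbidity -> Severity -> Dosage
  P3: PriorTherapy <- Comorbidity -> Dosage
  P4: PriorTherapy <- AgeGroup <- Adherence -> Dosage
That exhausts the simple backdoor paths. Count: 4.

4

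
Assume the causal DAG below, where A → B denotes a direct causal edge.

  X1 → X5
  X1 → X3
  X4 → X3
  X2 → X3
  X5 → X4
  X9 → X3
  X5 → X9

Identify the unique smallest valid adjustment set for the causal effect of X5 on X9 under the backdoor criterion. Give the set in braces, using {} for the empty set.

{}

Variables eligible for adjustment (non-descendants of X5, excluding X5 and X9): {X1, X2}.
Backdoor paths from X5 to X9:
  P1: X5 <- X1 -> X3 <- X9
Each backdoor path contains an unconditioned collider, so every path is already blocked with the empty conditioning set:
  P1: blocked at collider X3 (neither it nor any descendant is in the conditioning set).
The empty set is therefore the unique smallest valid set.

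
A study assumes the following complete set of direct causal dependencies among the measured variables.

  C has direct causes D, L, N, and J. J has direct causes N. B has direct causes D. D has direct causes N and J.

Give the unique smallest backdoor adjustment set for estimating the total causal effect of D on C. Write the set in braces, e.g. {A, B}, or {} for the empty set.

Variables eligible for adjustment (non-descendants of D, excluding D and C): {J, L, N}.
Backdoor paths from D to C:
  P1: D <- N -> J -> C
  P2: D <- N -> C
  P3: D <- J <- N -> C
  P4: D <- J -> C
The empty set is not sufficient: P1 (D <- N -> J -> C) has no collider blocking it and no conditioned non-collider, so it is open.
Try {J, N}:
  P1: blocked at fork node N ∈ conditioning set.
  P2: blocked at fork node N ∈ conditioning set.
  P3: blocked at chain node J ∈ conditioning set.
  P4: blocked at fork node J ∈ conditioning set.
{J, N} contains no descendant of D and blocks every backdoor path.
Every element of {J, N} is needed (dropping J leaves P4 open; dropping N leaves P2 open), so no proper subset is valid.
Among all size-2 subsets of the eligible variables, only {J, N} blocks every backdoor path, so it is the unique smallest valid adjustment set.

{J, N}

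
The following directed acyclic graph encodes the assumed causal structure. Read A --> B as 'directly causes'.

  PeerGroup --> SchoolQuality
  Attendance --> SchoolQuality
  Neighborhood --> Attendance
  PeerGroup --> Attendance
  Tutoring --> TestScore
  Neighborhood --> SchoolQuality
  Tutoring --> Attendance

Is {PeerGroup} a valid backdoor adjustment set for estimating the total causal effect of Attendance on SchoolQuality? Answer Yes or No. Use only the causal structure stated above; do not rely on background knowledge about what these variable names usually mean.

No

Backdoor paths from Attendance to SchoolQuality (paths whose first edge points into Attendance):
  P1: Attendance <- Neighborhood -> SchoolQuality
  P2: Attendance <- PeerGroup -> SchoolQuality
Condition 1 (no descendant of Attendance in the set): holds — descendants of Attendance are {SchoolQuality}; none are in {PeerGroup}.
Condition 2 (every backdoor path blocked by {PeerGroup}):
  P1: open — no interior node is in the conditioning set.
  P2: blocked at fork node PeerGroup ∈ conditioning set.
{PeerGroup} does not satisfy the backdoor criterion.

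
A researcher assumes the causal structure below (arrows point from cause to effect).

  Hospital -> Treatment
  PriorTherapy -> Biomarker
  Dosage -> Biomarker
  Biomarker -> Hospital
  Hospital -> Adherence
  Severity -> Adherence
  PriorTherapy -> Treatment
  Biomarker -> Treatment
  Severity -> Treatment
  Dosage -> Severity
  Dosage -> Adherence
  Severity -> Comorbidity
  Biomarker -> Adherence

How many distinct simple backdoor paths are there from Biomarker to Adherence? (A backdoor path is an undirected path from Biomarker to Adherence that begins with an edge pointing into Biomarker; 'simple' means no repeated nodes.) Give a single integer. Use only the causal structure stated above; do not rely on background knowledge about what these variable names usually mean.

6

A backdoor path from Biomarker to Adherence is any simple undirected path whose first edge points into Biomarker (i.e. leaves Biomarker via a parent).
Parents of Biomarker: {Dosage, PriorTherapy}.
Enumerating:
  P1: Biomarker <- PriorTherapy -> Treatment <- Severity <- Dosage -> Adherence
  P2: Biomarker <- PriorTherapy -> Treatment <- Severity -> Adherence
  P3: Biomarker <- PriorTherapy -> Treatment <- Hospital -> Adherence
  P4: Biomarker <- Dosage -> Severity -> Treatment <- Hospital -> Adherence
  P5: Biomarker <- Dosage -> Severity -> Adherence
  P6: Biomarker <- Dosage -> Adherence
That exhausts the simple backdoor paths. Count: 6.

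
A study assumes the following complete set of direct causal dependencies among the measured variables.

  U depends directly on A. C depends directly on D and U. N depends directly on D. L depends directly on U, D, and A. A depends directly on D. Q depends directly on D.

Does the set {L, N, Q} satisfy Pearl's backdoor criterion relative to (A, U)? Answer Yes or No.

No

Backdoor paths from A to U (paths whose first edge points into A):
  P1: A <- D -> L <- U
  P2: A <- D -> C <- U
Condition 1 (no descendant of A in the set): FAILS — L is a descendant of A.
Condition 2 (every backdoor path blocked by {L, N, Q}):
  P1: open — collider(s) L are conditioned on (or have a conditioned descendant) and no non-collider on the path is in the set.
  P2: blocked at collider C (neither it nor any descendant is in the conditioning set).
{L, N, Q} does not satisfy the backdoor criterion.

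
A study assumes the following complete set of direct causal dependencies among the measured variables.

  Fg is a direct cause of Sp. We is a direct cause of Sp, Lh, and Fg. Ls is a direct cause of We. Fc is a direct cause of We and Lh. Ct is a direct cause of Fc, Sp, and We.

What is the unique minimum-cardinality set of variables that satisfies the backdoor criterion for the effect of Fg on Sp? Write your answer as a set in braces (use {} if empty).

{We}

Variables eligible for adjustment (non-descendants of Fg, excluding Fg and Sp): {Ct, Fc, Lh, Ls, We}.
Backdoor paths from Fg to Sp:
  P1: Fg <- We <- Ct -> Sp
  P2: Fg <- We <- Fc <- Ct -> Sp
  P3: Fg <- We -> Sp
  P4: Fg <- We -> Lh <- Fc <- Ct -> Sp
The empty set is not sufficient: P1 (Fg <- We <- Ct -> Sp) has no collider blocking it and no conditioned non-collider, so it is open.
Try {We}:
  P1: blocked at chain node We ∈ conditioning set.
  P2: blocked at chain node We ∈ conditioning set.
  P3: blocked at fork node We ∈ conditioning set.
  P4: blocked at fork node We ∈ conditioning set.
{We} contains no descendant of Fg and blocks every backdoor path.
No other singleton works — e.g. {Ct} leaves P3 open — so {We} is the unique smallest valid adjustment set.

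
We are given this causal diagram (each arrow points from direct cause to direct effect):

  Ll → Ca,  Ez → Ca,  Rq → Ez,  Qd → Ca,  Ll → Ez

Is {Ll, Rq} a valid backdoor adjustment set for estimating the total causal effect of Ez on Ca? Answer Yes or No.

Yes

Backdoor paths from Ez to Ca (paths whose first edge points into Ez):
  P1: Ez <- Ll -> Ca
Condition 1 (no descendant of Ez in the set): holds — descendants of Ez are {Ca}; none are in {Ll, Rq}.
Condition 2 (every backdoor path blocked by {Ll, Rq}):
  P1: blocked at fork node Ll ∈ conditioning set.
{Ll, Rq} satisfies the backdoor criterion.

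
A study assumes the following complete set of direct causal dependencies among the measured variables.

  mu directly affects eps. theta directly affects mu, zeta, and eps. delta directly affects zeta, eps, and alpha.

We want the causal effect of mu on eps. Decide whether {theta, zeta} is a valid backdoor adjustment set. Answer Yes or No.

Yes

Backdoor paths from mu to eps (paths whose first edge points into mu):
  P1: mu <- theta -> zeta <- delta -> eps
  P2: mu <- theta -> eps
Condition 1 (no descendant of mu in the set): holds — descendants of mu are {eps}; none are in {theta, zeta}.
Condition 2 (every backdoor path blocked by {theta, zeta}):
  P1: blocked at fork node theta ∈ conditioning set.
  P2: blocked at fork node theta ∈ conditioning set.
{theta, zeta} satisfies the backdoor criterion.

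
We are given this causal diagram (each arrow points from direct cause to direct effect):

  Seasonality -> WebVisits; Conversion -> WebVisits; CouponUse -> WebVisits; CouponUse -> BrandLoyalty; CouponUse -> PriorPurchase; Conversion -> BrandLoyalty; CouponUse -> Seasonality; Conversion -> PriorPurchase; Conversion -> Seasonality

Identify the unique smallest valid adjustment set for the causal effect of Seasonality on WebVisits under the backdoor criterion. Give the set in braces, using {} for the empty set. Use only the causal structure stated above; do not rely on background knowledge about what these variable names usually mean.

Variables eligible for adjustment (non-descendants of Seasonality, excluding Seasonality and WebVisits): {BrandLoyalty, Conversion, CouponUse, PriorPurchase}.
Backdoor paths from Seasonality to WebVisits:
  P1: Seasonality <- CouponUse -> PriorPurchase <- Conversion -> WebVisits
  P2: Seasonality <- CouponUse -> WebVisits
  P3: Seasonality <- CouponUse -> BrandLoyalty <- Conversion -> WebVisits
  P4: Seasonality <- Conversion -> PriorPurchase <- CouponUse -> WebVisits
  P5: Seasonality <- Conversion -> WebVisits
  P6: Seasonality <- Conversion -> BrandLoyalty <- CouponUse -> WebVisits
The empty set is not sufficient: P2 (Seasonality <- CouponUse -> WebVisits) has no collider blocking it and no conditioned non-collider, so it is open.
Try {Conversion, CouponUse}:
  P1: blocked at fork node CouponUse ∈ conditioning set.
  P2: blocked at fork node CouponUse ∈ conditioning set.
  P3: blocked at fork node CouponUse ∈ conditioning set.
  P4: blocked at fork node Conversion ∈ conditioning set.
  P5: blocked at fork node Conversion ∈ conditioning set.
  P6: blocked at fork node Conversion ∈ conditioning set.
{Conversion, CouponUse} contains no descendant of Seasonality and blocks every backdoor path.
Every element of {Conversion, CouponUse} is needed (dropping Conversion leaves P5 open; dropping CouponUse leaves P2 open), so no proper subset is valid.
Among all size-2 subsets of the eligible variables, only {Conversion, CouponUse} blocks every backdoor path, so it is the unique smallest valid adjustment set.

{Conversion, CouponUse}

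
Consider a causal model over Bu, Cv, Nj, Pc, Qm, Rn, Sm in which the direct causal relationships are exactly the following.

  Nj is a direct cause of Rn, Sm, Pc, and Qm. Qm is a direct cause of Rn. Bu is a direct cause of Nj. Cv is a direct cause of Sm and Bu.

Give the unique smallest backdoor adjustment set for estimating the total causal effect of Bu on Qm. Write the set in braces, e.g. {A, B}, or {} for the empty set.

{}

Variables eligible for adjustment (non-descendants of Bu, excluding Bu and Qm): {Cv}.
Backdoor paths from Bu to Qm:
  P1: Bu <- Cv -> Sm <- Nj -> Qm
  P2: Bu <- Cv -> Sm <- Nj -> Rn <- Qm
Each backdoor path contains an unconditioned collider, so every path is already blocked with the empty conditioning set:
  P1: blocked at collider Sm (neither it nor any descendant is in the conditioning set).
  P2: blocked at collider Sm (neither it nor any descendant is in the conditioning set).
The empty set is therefore the unique smallest valid set.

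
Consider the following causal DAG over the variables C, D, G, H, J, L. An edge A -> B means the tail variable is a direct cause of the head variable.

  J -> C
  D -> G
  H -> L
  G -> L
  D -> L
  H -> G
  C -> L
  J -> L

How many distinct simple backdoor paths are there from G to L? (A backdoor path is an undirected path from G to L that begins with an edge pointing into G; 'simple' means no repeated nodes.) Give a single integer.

A backdoor path from G to L is any simple undirected path whose first edge points into G (i.e. leaves G via a parent).
Parents of G: {D, H}.
Enumerating:
  P1: G <- D -> L
  P2: G <- H -> L
That exhausts the simple backdoor paths. Count: 2.

2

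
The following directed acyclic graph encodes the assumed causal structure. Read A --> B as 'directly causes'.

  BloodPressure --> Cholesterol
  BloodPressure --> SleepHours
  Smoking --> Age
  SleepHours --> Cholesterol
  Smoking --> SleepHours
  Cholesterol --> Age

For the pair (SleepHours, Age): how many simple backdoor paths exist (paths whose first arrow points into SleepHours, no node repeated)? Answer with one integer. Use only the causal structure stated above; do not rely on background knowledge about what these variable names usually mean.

A backdoor path from SleepHours to Age is any simple undirected path whose first edge points into SleepHours (i.e. leaves SleepHours via a parent).
Parents of SleepHours: {BloodPressure, Smoking}.
Enumerating:
  P1: SleepHours <- Smoking -> Age
  P2: SleepHours <- BloodPressure -> Cholesterol -> Age
That exhausts the simple backdoor paths. Count: 2.

2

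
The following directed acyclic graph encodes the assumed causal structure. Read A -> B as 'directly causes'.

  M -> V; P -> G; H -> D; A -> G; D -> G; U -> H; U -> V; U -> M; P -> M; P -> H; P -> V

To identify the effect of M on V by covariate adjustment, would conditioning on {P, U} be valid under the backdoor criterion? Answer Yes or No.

Backdoor paths from M to V (paths whose first edge points into M):
  P1: M <- P -> H <- U -> V
  P2: M <- P -> V
  P3: M <- P -> G <- D <- H <- U -> V
  P4: M <- U -> H <- P -> V
  P5: M <- U -> H -> D -> G <- P -> V
  P6: M <- U -> V
Condition 1 (no descendant of M in the set): holds — descendants of M are {V}; none are in {P, U}.
Condition 2 (every backdoor path blocked by {P, U}):
  P1: blocked at fork node P ∈ conditioning set.
  P2: blocked at fork node P ∈ conditioning set.
  P3: blocked at fork node P ∈ conditioning set.
  P4: blocked at fork node U ∈ conditioning set.
  P5: blocked at fork node U ∈ conditioning set.
  P6: blocked at fork node U ∈ conditioning set.
{P, U} satisfies the backdoor criterion.

Yes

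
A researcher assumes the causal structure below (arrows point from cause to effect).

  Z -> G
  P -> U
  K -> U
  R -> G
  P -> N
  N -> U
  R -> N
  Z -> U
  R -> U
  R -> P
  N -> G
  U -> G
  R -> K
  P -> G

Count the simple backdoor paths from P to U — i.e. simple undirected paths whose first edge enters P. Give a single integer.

A backdoor path from P to U is any simple undirected path whose first edge points into P (i.e. leaves P via a parent).
Parents of P: {R}.
Enumerating:
  P1: P <- R -> K -> U
  P2: P <- R -> N -> U
  P3: P <- R -> N -> G <- Z -> U
  P4: P <- R -> N -> G <- U
  P5: P <- R -> U
  P6: P <- R -> G <- Z -> U
  P7: P <- R -> G <- N -> U
  P8: P <- R -> G <- U
That exhausts the simple backdoor paths. Count: 8.

8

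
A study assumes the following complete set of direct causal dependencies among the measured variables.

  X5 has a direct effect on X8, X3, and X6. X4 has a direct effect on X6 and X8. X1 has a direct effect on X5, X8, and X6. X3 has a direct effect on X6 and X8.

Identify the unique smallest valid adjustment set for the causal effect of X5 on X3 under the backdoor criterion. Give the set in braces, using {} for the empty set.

{}

Variables eligible for adjustment (non-descendants of X5, excluding X5 and X3): {X1, X4}.
Backdoor paths from X5 to X3:
  P1: X5 <- X1 -> X6 <- X4 -> X8 <- X3
  P2: X5 <- X1 -> X6 <- X3
  P3: X5 <- X1 -> X8 <- X4 -> X6 <- X3
  P4: X5 <- X1 -> X8 <- X3
Each backdoor path contains an unconditioned collider, so every path is already blocked with the empty conditioning set:
  P1: blocked at collider X6 (neither it nor any descendant is in the conditioning set).
  P2: blocked at collider X6 (neither it nor any descendant is in the conditioning set).
  P3: blocked at collider X8 (neither it nor any descendant is in the conditioning set).
  P4: blocked at collider X8 (neither it nor any descendant is in the conditioning set).
The empty set is therefore the unique smallest valid set.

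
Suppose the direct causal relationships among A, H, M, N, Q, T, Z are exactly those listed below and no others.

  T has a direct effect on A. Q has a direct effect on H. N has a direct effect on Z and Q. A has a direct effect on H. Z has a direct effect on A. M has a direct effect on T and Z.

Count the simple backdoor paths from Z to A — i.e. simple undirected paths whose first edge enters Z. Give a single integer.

A backdoor path from Z to A is any simple undirected path whose first edge points into Z (i.e. leaves Z via a parent).
Parents of Z: {M, N}.
Enumerating:
  P1: Z <- M -> T -> A
  P2: Z <- N -> Q -> H <- A
That exhausts the simple backdoor paths. Count: 2.

2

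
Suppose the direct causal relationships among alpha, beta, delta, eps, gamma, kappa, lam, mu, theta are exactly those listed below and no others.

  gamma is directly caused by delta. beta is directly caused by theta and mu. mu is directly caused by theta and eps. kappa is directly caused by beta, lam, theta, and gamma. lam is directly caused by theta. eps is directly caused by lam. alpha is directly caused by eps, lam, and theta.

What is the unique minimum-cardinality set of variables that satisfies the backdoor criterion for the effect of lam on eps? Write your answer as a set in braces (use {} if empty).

{}

Variables eligible for adjustment (non-descendants of lam, excluding lam and eps): {delta, gamma, theta}.
Backdoor paths from lam to eps:
  P1: lam <- theta -> mu <- eps
  P2: lam <- theta -> beta <- mu <- eps
  P3: lam <- theta -> kappa <- beta <- mu <- eps
  P4: lam <- theta -> alpha <- eps
Each backdoor path contains an unconditioned collider, so every path is already blocked with the empty conditioning set:
  P1: blocked at collider mu (neither it nor any descendant is in the conditioning set).
  P2: blocked at collider beta (neither it nor any descendant is in the conditioning set).
  P3: blocked at collider kappa (neither it nor any descendant is in the conditioning set).
  P4: blocked at collider alpha (neither it nor any descendant is in the conditioning set).
The empty set is therefore the unique smallest valid set.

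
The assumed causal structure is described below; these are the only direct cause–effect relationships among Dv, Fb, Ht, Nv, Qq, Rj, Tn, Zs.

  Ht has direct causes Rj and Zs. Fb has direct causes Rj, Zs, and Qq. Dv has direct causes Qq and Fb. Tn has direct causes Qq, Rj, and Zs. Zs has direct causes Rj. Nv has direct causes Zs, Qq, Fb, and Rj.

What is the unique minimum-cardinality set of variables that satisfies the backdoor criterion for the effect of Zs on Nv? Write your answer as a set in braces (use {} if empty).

{Rj}

Variables eligible for adjustment (non-descendants of Zs, excluding Zs and Nv): {Qq, Rj}.
Backdoor paths from Zs to Nv:
  P1: Zs <- Rj -> Fb <- Qq -> Nv
  P2: Zs <- Rj -> Fb -> Nv
  P3: Zs <- Rj -> Fb -> Dv <- Qq -> Nv
  P4: Zs <- Rj -> Tn <- Qq -> Fb -> Nv
  P5: Zs <- Rj -> Tn <- Qq -> Nv
  P6: Zs <- Rj -> Tn <- Qq -> Dv <- Fb -> Nv
  P7: Zs <- Rj -> Nv
The empty set is not sufficient: P2 (Zs <- Rj -> Fb -> Nv) has no collider blocking it and no conditioned non-collider, so it is open.
Try {Rj}:
  P1: blocked at fork node Rj ∈ conditioning set.
  P2: blocked at fork node Rj ∈ conditioning set.
  P3: blocked at fork node Rj ∈ conditioning set.
  P4: blocked at fork node Rj ∈ conditioning set.
  P5: blocked at fork node Rj ∈ conditioning set.
  P6: blocked at fork node Rj ∈ conditioning set.
  P7: blocked at fork node Rj ∈ conditioning set.
{Rj} contains no descendant of Zs and blocks every backdoor path.
No other singleton works — e.g. {Qq} leaves P2 open — so {Rj} is the unique smallest valid adjustment set.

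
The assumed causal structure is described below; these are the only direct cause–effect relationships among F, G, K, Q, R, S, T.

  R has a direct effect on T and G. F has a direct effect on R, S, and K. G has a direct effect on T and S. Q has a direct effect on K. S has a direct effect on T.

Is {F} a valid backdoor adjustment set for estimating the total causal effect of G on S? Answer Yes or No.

Backdoor paths from G to S (paths whose first edge points into G):
  P1: G <- R <- F -> S
  P2: G <- R -> T <- S
Condition 1 (no descendant of G in the set): holds — descendants of G are {S, T}; none are in {F}.
Condition 2 (every backdoor path blocked by {F}):
  P1: blocked at fork node F ∈ conditioning set.
  P2: blocked at collider T (neither it nor any descendant is in the conditioning set).
{F} satisfies the backdoor criterion.

Yes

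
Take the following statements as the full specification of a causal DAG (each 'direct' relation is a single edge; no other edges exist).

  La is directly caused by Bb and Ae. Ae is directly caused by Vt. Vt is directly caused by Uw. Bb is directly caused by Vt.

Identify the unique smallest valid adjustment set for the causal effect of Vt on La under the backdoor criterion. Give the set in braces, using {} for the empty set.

{}

Variables eligible for adjustment (non-descendants of Vt, excluding Vt and La): {Uw}.
Backdoor paths from Vt to La:
  (none)
With no backdoor paths the empty set already satisfies the criterion, and it is trivially minimal.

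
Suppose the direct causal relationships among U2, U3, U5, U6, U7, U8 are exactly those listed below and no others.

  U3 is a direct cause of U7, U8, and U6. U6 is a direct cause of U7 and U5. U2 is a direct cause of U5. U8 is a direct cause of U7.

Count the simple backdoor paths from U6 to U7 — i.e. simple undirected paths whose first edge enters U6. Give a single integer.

2

A backdoor path from U6 to U7 is any simple undirected path whose first edge points into U6 (i.e. leaves U6 via a parent).
Parents of U6: {U3}.
Enumerating:
  P1: U6 <- U3 -> U8 -> U7
  P2: U6 <- U3 -> U7
That exhausts the simple backdoor paths. Count: 2.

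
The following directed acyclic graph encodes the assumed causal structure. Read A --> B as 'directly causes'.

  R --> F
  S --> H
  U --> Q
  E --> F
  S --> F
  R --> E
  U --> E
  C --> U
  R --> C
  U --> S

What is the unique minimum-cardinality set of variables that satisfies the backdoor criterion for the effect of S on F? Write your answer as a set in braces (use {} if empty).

{U}

Variables eligible for adjustment (non-descendants of S, excluding S and F): {C, E, Q, R, U}.
Backdoor paths from S to F:
  P1: S <- U <- C <- R -> E -> F
  P2: S <- U <- C <- R -> F
  P3: S <- U -> E <- R -> F
  P4: S <- U -> E -> F
The empty set is not sufficient: P1 (S <- U <- C <- R -> E -> F) has no collider blocking it and no conditioned non-collider, so it is open.
Try {U}:
  P1: blocked at chain node U ∈ conditioning set.
  P2: blocked at chain node U ∈ conditioning set.
  P3: blocked at fork node U ∈ conditioning set.
  P4: blocked at fork node U ∈ conditioning set.
{U} contains no descendant of S and blocks every backdoor path.
No other singleton works — e.g. {R} leaves P4 open — so {U} is the unique smallest valid adjustment set.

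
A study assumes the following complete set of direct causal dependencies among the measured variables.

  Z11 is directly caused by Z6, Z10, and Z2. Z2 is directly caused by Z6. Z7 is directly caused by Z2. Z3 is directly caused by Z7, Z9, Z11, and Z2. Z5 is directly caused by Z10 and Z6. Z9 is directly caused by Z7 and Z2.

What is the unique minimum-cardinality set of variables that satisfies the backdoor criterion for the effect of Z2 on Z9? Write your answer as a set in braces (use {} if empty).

{}

Variables eligible for adjustment (non-descendants of Z2, excluding Z2 and Z9): {Z10, Z5, Z6}.
Backdoor paths from Z2 to Z9:
  P1: Z2 <- Z6 -> Z5 <- Z10 -> Z11 -> Z3 <- Z7 -> Z9
  P2: Z2 <- Z6 -> Z5 <- Z10 -> Z11 -> Z3 <- Z9
  P3: Z2 <- Z6 -> Z11 -> Z3 <- Z7 -> Z9
  P4: Z2 <- Z6 -> Z11 -> Z3 <- Z9
Each backdoor path contains an unconditioned collider, so every path is already blocked with the empty conditioning set:
  P1: blocked at collider Z5 (neither it nor any descendant is in the conditioning set).
  P2: blocked at collider Z5 (neither it nor any descendant is in the conditioning set).
  P3: blocked at collider Z3 (neither it nor any descendant is in the conditioning set).
  P4: blocked at collider Z3 (neither it nor any descendant is in the conditioning set).
The empty set is therefore the unique smallest valid set.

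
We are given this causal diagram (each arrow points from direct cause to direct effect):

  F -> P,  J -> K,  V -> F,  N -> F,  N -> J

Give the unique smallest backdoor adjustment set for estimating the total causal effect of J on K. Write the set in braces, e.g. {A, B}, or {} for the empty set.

{}

Variables eligible for adjustment (non-descendants of J, excluding J and K): {F, N, P, V}.
Backdoor paths from J to K:
  (none)
With no backdoor paths the empty set already satisfies the criterion, and it is trivially minimal.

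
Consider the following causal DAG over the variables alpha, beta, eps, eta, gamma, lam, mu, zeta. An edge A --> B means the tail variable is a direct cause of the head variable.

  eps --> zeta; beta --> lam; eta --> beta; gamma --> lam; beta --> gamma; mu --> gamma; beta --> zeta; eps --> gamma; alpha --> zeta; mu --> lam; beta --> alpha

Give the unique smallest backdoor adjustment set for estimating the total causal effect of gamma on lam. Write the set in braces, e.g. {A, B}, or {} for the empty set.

Variables eligible for adjustment (non-descendants of gamma, excluding gamma and lam): {alpha, beta, eps, eta, mu, zeta}.
Backdoor paths from gamma to lam:
  P1: gamma <- eps -> zeta <- beta -> lam
  P2: gamma <- eps -> zeta <- alpha <- beta -> lam
  P3: gamma <- mu -> lam
  P4: gamma <- beta -> lam
The empty set is not sufficient: P3 (gamma <- mu -> lam) has no collider blocking it and no conditioned non-collider, so it is open.
Try {beta, mu}:
  P1: blocked at collider zeta (neither it nor any descendant is in the conditioning set).
  P2: blocked at collider zeta (neither it nor any descendant is in the conditioning set).
  P3: blocked at fork node mu ∈ conditioning set.
  P4: blocked at fork node beta ∈ conditioning set.
{beta, mu} contains no descendant of gamma and blocks every backdoor path.
Every element of {beta, mu} is needed (dropping beta leaves P4 open; dropping mu leaves P3 open), so no proper subset is valid.
Among all size-2 subsets of the eligible variables, only {beta, mu} blocks every backdoor path, so it is the unique smallest valid adjustment set.

{beta, mu}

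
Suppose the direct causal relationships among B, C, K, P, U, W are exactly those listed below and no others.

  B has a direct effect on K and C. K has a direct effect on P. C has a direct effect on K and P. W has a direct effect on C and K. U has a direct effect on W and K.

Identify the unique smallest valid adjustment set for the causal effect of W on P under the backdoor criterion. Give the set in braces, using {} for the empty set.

Variables eligible for adjustment (non-descendants of W, excluding W and P): {B, U}.
Backdoor paths from W to P:
  P1: W <- U -> K <- B -> C -> P
  P2: W <- U -> K <- C -> P
  P3: W <- U -> K -> P
The empty set is not sufficient: P3 (W <- U -> K -> P) has no collider blocking it and no conditioned non-collider, so it is open.
Try {U}:
  P1: blocked at fork node U ∈ conditioning set.
  P2: blocked at fork node U ∈ conditioning set.
  P3: blocked at fork node U ∈ conditioning set.
{U} contains no descendant of W and blocks every backdoor path.
No other singleton works — e.g. {B} leaves P3 open — so {U} is the unique smallest valid adjustment set.

{U}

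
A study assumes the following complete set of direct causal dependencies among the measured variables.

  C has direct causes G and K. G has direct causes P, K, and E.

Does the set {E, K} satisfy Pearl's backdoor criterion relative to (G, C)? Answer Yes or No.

Yes

Backdoor paths from G to C (paths whose first edge points into G):
  P1: G <- K -> C
Condition 1 (no descendant of G in the set): holds — descendants of G are {C}; none are in {E, K}.
Condition 2 (every backdoor path blocked by {E, K}):
  P1: blocked at fork node K ∈ conditioning set.
{E, K} satisfies the backdoor criterion.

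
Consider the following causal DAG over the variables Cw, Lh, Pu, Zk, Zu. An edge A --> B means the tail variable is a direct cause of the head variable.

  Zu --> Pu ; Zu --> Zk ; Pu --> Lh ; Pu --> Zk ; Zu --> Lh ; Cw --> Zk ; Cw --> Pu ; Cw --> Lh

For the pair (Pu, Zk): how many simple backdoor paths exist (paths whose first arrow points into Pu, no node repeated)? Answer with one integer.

4

A backdoor path from Pu to Zk is any simple undirected path whose first edge points into Pu (i.e. leaves Pu via a parent).
Parents of Pu: {Cw, Zu}.
Enumerating:
  P1: Pu <- Cw -> Zk
  P2: Pu <- Cw -> Lh <- Zu -> Zk
  P3: Pu <- Zu -> Zk
  P4: Pu <- Zu -> Lh <- Cw -> Zk
That exhausts the simple backdoor paths. Count: 4.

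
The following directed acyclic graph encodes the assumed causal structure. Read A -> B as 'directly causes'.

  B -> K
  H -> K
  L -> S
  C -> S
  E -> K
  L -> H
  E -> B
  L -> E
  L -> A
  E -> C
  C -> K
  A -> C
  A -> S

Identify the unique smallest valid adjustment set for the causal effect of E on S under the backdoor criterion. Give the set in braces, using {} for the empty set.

Variables eligible for adjustment (non-descendants of E, excluding E and S): {A, H, L}.
Backdoor paths from E to S:
  P1: E <- L -> H -> K <- C <- A -> S
  P2: E <- L -> H -> K <- C -> S
  P3: E <- L -> A -> C -> S
  P4: E <- L -> A -> S
  P5: E <- L -> S
The empty set is not sufficient: P3 (E <- L -> A -> C -> S) has no collider blocking it and no conditioned non-collider, so it is open.
Try {L}:
  P1: blocked at fork node L ∈ conditioning set.
  P2: blocked at fork node L ∈ conditioning set.
  P3: blocked at fork node L ∈ conditioning set.
  P4: blocked at fork node L ∈ conditioning set.
  P5: blocked at fork node L ∈ conditioning set.
{L} contains no descendant of E and blocks every backdoor path.
No other singleton works — e.g. {H} leaves P3 open — so {L} is the unique smallest valid adjustment set.

{L}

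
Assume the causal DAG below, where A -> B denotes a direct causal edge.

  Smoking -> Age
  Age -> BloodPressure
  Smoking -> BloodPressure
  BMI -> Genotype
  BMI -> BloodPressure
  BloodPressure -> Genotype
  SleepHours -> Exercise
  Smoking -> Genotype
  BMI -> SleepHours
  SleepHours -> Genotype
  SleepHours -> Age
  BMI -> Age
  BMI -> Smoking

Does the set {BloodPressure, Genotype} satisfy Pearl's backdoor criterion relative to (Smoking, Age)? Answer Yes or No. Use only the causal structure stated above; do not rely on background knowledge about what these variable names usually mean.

No

Backdoor paths from Smoking to Age (paths whose first edge points into Smoking):
  P1: Smoking <- BMI -> SleepHours -> Age
  P2: Smoking <- BMI -> SleepHours -> Genotype <- BloodPressure <- Age
  P3: Smoking <- BMI -> Age
  P4: Smoking <- BMI -> BloodPressure <- Age
  P5: Smoking <- BMI -> BloodPressure -> Genotype <- SleepHours -> Age
  P6: Smoking <- BMI -> Genotype <- SleepHours -> Age
  P7: Smoking <- BMI -> Genotype <- BloodPressure <- Age
Condition 1 (no descendant of Smoking in the set): FAILS — BloodPressure and Genotype are descendants of Smoking.
Condition 2 (every backdoor path blocked by {BloodPressure, Genotype}):
  P1: open — no interior node is in the conditioning set.
  P2: blocked at chain node BloodPressure ∈ conditioning set.
  P3: open — no interior node is in the conditioning set.
  P4: open — collider(s) BloodPressure are conditioned on (or have a conditioned descendant) and no non-collider on the path is in the set.
  P5: blocked at chain node BloodPressure ∈ conditioning set.
  P6: open — collider(s) Genotype are conditioned on (or have a conditioned descendant) and no non-collider on the path is in the set.
  P7: blocked at chain node BloodPressure ∈ conditioning set.
{BloodPressure, Genotype} does not satisfy the backdoor criterion.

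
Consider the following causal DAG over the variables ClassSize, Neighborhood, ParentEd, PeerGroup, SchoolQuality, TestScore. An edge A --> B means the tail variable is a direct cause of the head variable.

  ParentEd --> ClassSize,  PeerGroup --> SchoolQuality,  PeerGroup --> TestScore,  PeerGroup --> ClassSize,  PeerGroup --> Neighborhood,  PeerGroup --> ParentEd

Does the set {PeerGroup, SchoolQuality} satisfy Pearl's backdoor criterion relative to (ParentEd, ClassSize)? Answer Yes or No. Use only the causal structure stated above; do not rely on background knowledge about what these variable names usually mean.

Yes

Backdoor paths from ParentEd to ClassSize (paths whose first edge points into ParentEd):
  P1: ParentEd <- PeerGroup -> ClassSize
Condition 1 (no descendant of ParentEd in the set): holds — descendants of ParentEd are {ClassSize}; none are in {PeerGroup, SchoolQuality}.
Condition 2 (every backdoor path blocked by {PeerGroup, SchoolQuality}):
  P1: blocked at fork node PeerGroup ∈ conditioning set.
{PeerGroup, SchoolQuality} satisfies the backdoor criterion.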